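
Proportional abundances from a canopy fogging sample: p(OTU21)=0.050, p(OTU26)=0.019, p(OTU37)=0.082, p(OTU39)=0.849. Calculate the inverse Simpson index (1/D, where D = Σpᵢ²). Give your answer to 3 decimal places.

1.369

D = 0.05² + 0.019² + 0.082² + 0.849² = 0.002500 + 0.000361 + 0.006724 + 0.720801 = 0.730386 (working shown to 6 dp, full precision carried).
So 1/D = 1.36914, i.e. 1.369 to 3 decimal places.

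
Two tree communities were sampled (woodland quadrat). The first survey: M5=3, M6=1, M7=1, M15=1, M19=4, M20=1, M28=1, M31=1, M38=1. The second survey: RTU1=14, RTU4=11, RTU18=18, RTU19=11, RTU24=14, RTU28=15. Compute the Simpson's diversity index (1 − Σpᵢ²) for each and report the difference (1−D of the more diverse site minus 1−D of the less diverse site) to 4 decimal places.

The first survey: N=14, proportions 0.214286, 0.071429, 0.071429, 0.071429, 0.285714, 0.071429, 0.071429, 0.071429, 0.071429, giving 1−D = 0.836735 (working shown to 6 dp, full precision carried).
The second survey: N=83, proportions 0.168675, 0.13253, 0.216867, 0.13253, 0.168675, 0.180723, giving 1−D = 0.828277.
Difference = |0.836735 − 0.828277| = 0.008458, i.e. 0.0085 to 4 decimal places.

0.0085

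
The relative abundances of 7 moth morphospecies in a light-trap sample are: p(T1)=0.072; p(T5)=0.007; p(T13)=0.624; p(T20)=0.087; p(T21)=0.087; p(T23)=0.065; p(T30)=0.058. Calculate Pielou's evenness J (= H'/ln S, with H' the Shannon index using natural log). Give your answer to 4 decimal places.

H' = −Σ pᵢ ln pᵢ = −((-0.189438) + (-0.034733) + (-0.294281) + (-0.212441) + (-0.212441) + (-0.177669) + (-0.165144)) = 1.286147 (working shown to 6 dp, full precision carried).
With S = 7 species, ln S = 1.945910, so J = 1.286147/1.945910 = 0.660949, i.e. 0.6609 to 4 decimal places.

0.6609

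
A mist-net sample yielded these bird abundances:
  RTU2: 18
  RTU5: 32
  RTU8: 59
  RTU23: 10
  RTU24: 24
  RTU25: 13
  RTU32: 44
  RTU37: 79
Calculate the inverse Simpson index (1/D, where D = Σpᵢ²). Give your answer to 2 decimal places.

Total N = 18+32+59+10+24+13+44+79 = 279, so the proportions are 0.064516, 0.114695, 0.21147, 0.035842, 0.086022, 0.046595, 0.157706, 0.283154 (working shown to 6 dp, full precision carried).
D = 0.064516² + 0.114695² + 0.21147² + 0.035842² + 0.086022² + 0.046595² + 0.157706² + 0.283154² = 0.004162 + 0.013155 + 0.044719 + 0.001285 + 0.007400 + 0.002171 + 0.024871 + 0.080176 = 0.177940.
So 1/D = 5.6199, i.e. 5.62 to 2 decimal places.

5.62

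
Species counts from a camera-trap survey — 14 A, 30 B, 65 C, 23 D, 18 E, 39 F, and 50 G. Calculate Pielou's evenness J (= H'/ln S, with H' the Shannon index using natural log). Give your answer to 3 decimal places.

Total N = 14+30+65+23+18+39+50 = 239, so the proportions are 0.05858, 0.12552, 0.27197, 0.09623, 0.07531, 0.16318, 0.20921 (working shown to 5 dp, full precision carried).
H' = −Σ pᵢ ln pᵢ = −((-0.16621) + (-0.26049) + (-0.35412) + (-0.22528) + (-0.19477) + (-0.29583) + (-0.32729)) = 1.82399.
With S = 7 species, ln S = 1.94591, so J = 1.82399/1.94591 = 0.93735, i.e. 0.937 to 3 decimal places.

0.937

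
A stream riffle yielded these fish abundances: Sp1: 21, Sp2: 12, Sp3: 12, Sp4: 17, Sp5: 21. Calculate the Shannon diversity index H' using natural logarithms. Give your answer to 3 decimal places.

1.579

Total N = 21+12+12+17+21 = 83, so the proportions are 0.25301, 0.14458, 0.14458, 0.20482, 0.25301 (working shown to 5 dp, full precision carried).
Each pᵢ ln pᵢ term: 0.25301×(-1.37432)=-0.34772, 0.14458×(-1.93393)=-0.27960, 0.14458×(-1.93393)=-0.27960, 0.20482×(-1.58563)=-0.32477, 0.25301×(-1.37432)=-0.34772.
Sum = -1.57941, so H' = 1.579.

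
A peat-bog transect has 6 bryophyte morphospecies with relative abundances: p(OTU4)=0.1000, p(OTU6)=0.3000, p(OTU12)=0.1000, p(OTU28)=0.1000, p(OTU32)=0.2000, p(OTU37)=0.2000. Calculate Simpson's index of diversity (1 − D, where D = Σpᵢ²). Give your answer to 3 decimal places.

0.800

D = 0.1² + 0.3² + 0.1² + 0.1² + 0.2² + 0.2² = 0.01000 + 0.09000 + 0.01000 + 0.01000 + 0.04000 + 0.04000 = 0.20000 (working shown to 5 dp, full precision carried).
So 1 − D = 0.80000, i.e. 0.800 to 3 decimal places.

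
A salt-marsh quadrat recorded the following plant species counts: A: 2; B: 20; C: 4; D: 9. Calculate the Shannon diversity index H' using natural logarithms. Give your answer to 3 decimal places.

Total N = 2+20+4+9 = 35, so the proportions are 0.05714, 0.57143, 0.11429, 0.25714 (working shown to 5 dp, full precision carried).
Each pᵢ ln pᵢ term: 0.05714×(-2.86220)=-0.16355, 0.57143×(-0.55962)=-0.31978, 0.11429×(-2.16905)=-0.24789, 0.25714×(-1.35812)=-0.34923.
Sum = -1.08046, so H' = 1.080.

1.080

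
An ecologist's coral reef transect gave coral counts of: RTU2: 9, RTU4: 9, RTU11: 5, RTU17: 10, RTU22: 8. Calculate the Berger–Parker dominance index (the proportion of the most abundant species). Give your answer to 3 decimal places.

Total N = 9+9+5+10+8 = 41, so the proportions are 0.21951, 0.21951, 0.12195, 0.2439, 0.19512 (working shown to 5 dp, full precision carried).
The largest proportion is 0.2439, i.e. d = 0.244 to 3 decimal places.

0.244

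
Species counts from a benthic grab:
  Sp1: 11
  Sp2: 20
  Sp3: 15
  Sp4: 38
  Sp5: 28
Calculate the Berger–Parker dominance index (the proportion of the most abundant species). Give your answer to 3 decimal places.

0.339

Total N = 11+20+15+38+28 = 112, so the proportions are 0.09821, 0.17857, 0.13393, 0.33929, 0.25 (working shown to 5 dp, full precision carried).
The largest proportion is 0.33929, i.e. d = 0.339 to 3 decimal places.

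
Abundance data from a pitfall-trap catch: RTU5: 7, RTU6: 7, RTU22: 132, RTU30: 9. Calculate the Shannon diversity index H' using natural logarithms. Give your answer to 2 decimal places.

0.58

Total N = 7+7+132+9 = 155, so the proportions are 0.0452, 0.0452, 0.8516, 0.0581 (working shown to 4 dp, full precision carried).
Each pᵢ ln pᵢ term: 0.0452×(-3.0975)=-0.1399, 0.0452×(-3.0975)=-0.1399, 0.8516×(-0.1606)=-0.1368, 0.0581×(-2.8462)=-0.1653.
Sum = -0.5818, so H' = 0.58.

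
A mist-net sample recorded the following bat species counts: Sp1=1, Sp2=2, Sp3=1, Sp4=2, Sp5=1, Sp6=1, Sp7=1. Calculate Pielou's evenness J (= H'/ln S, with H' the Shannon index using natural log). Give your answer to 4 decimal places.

Total N = 1+2+1+2+1+1+1 = 9, so the proportions are 0.111111, 0.222222, 0.111111, 0.222222, 0.111111, 0.111111, 0.111111 (working shown to 6 dp, full precision carried).
H' = −Σ pᵢ ln pᵢ = −((-0.244136) + (-0.334239) + (-0.244136) + (-0.334239) + (-0.244136) + (-0.244136) + (-0.244136)) = 1.889159.
With S = 7 species, ln S = 1.945910, so J = 1.889159/1.945910 = 0.970836, i.e. 0.9708 to 4 decimal places.

0.9708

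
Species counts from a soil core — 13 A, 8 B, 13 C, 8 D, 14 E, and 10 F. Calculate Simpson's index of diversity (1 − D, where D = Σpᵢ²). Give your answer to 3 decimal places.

Total N = 13+8+13+8+14+10 = 66, so the proportions are 0.19697, 0.12121, 0.19697, 0.12121, 0.21212, 0.15152 (working shown to 5 dp, full precision carried).
D = 0.19697² + 0.12121² + 0.19697² + 0.12121² + 0.21212² + 0.15152² = 0.03880 + 0.01469 + 0.03880 + 0.01469 + 0.04500 + 0.02296 = 0.17493.
So 1 − D = 0.82507, i.e. 0.825 to 3 decimal places.

0.825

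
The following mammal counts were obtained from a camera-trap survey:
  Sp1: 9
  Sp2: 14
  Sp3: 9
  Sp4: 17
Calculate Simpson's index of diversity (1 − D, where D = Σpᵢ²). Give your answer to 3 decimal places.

0.731

Total N = 9+14+9+17 = 49, so the proportions are 0.18367, 0.28571, 0.18367, 0.34694 (working shown to 5 dp, full precision carried).
D = 0.18367² + 0.28571² + 0.18367² + 0.34694² = 0.03374 + 0.08163 + 0.03374 + 0.12037 = 0.26947.
So 1 − D = 0.73053, i.e. 0.731 to 3 decimal places.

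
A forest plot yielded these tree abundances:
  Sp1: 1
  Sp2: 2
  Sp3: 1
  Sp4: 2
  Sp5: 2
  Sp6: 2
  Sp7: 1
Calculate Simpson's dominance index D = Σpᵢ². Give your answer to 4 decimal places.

Total N = 1+2+1+2+2+2+1 = 11, so the proportions are 0.090909, 0.181818, 0.090909, 0.181818, 0.181818, 0.181818, 0.090909 (working shown to 6 dp, full precision carried).
D = 0.090909² + 0.181818² + 0.090909² + 0.181818² + 0.181818² + 0.181818² + 0.090909² = 0.008264 + 0.033058 + 0.008264 + 0.033058 + 0.033058 + 0.033058 + 0.008264 = 0.157025.
To 4 decimal places, D = 0.1570.

0.1570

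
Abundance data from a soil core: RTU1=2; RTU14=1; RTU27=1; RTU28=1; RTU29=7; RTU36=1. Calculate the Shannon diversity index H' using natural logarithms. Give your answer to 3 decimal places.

1.411

Total N = 2+1+1+1+7+1 = 13, so the proportions are 0.15385, 0.07692, 0.07692, 0.07692, 0.53846, 0.07692 (working shown to 5 dp, full precision carried).
Each pᵢ ln pᵢ term: 0.15385×(-1.87180)=-0.28797, 0.07692×(-2.56495)=-0.19730, 0.07692×(-2.56495)=-0.19730, 0.07692×(-2.56495)=-0.19730, 0.53846×(-0.61904)=-0.33333, 0.07692×(-2.56495)=-0.19730.
Sum = -1.41051, so H' = 1.411.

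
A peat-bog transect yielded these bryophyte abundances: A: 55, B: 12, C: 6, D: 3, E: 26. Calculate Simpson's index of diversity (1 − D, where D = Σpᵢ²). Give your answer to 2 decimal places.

0.63

Total N = 55+12+6+3+26 = 102, so the proportions are 0.5392, 0.1176, 0.0588, 0.0294, 0.2549 (working shown to 4 dp, full precision carried).
D = 0.5392² + 0.1176² + 0.0588² + 0.0294² + 0.2549² = 0.2908 + 0.0138 + 0.0035 + 0.0009 + 0.0650 = 0.3739.
So 1 − D = 0.6261, i.e. 0.63 to 2 decimal places.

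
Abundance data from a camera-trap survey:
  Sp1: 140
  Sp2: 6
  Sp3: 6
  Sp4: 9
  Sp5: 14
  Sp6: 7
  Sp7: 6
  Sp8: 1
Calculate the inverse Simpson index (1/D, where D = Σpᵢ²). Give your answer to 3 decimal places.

1.783

Total N = 140+6+6+9+14+7+6+1 = 189, so the proportions are 0.740741, 0.031746, 0.031746, 0.047619, 0.074074, 0.037037, 0.031746, 0.005291 (working shown to 6 dp, full precision carried).
D = 0.740741² + 0.031746² + 0.031746² + 0.047619² + 0.074074² + 0.037037² + 0.031746² + 0.005291² = 0.548697 + 0.001008 + 0.001008 + 0.002268 + 0.005487 + 0.001372 + 0.001008 + 0.000028 = 0.560875.
So 1/D = 1.78293, i.e. 1.783 to 3 decimal places.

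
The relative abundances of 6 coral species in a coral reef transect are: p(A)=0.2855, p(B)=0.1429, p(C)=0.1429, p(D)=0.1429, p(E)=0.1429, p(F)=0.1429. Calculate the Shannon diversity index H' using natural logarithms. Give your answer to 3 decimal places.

1.748

Each pᵢ ln pᵢ term (working shown to 5 dp, full precision carried): 0.2855×(-1.25351)=-0.35788, 0.1429×(-1.94561)=-0.27803, 0.1429×(-1.94561)=-0.27803, 0.1429×(-1.94561)=-0.27803, 0.1429×(-1.94561)=-0.27803, 0.1429×(-1.94561)=-0.27803.
Sum = -1.74802, so H' = 1.748.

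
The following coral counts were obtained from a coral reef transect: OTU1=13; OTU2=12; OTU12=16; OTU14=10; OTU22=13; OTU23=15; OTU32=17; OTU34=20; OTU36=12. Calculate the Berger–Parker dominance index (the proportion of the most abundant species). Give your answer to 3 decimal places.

0.156

Total N = 13+12+16+10+13+15+17+20+12 = 128, so the proportions are 0.10156, 0.09375, 0.125, 0.07812, 0.10156, 0.11719, 0.13281, 0.15625, 0.09375 (working shown to 5 dp, full precision carried).
The largest proportion is 0.15625, i.e. d = 0.156 to 3 decimal places.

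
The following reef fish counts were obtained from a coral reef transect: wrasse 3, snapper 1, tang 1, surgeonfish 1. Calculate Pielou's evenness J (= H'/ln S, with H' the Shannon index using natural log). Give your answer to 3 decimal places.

0.896

Total N = 3+1+1+1 = 6, so the proportions are 0.5, 0.16667, 0.16667, 0.16667 (working shown to 5 dp, full precision carried).
H' = −Σ pᵢ ln pᵢ = −((-0.34657) + (-0.29863) + (-0.29863) + (-0.29863)) = 1.24245.
With S = 4 species, ln S = 1.38629, so J = 1.24245/1.38629 = 0.89624, i.e. 0.896 to 3 decimal places.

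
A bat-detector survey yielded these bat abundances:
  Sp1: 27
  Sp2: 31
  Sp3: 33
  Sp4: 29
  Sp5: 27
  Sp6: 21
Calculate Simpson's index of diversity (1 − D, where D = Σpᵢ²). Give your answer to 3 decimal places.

Total N = 27+31+33+29+27+21 = 168, so the proportions are 0.16071, 0.18452, 0.19643, 0.17262, 0.16071, 0.125 (working shown to 5 dp, full precision carried).
D = 0.16071² + 0.18452² + 0.19643² + 0.17262² + 0.16071² + 0.125² = 0.02583 + 0.03405 + 0.03858 + 0.02980 + 0.02583 + 0.01562 = 0.16971.
So 1 − D = 0.83029, i.e. 0.830 to 3 decimal places.

0.830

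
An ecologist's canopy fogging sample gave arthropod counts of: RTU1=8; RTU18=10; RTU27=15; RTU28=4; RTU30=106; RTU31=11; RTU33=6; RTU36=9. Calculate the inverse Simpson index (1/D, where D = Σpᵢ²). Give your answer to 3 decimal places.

Total N = 8+10+15+4+106+11+6+9 = 169, so the proportions are 0.047337, 0.059172, 0.088757, 0.023669, 0.627219, 0.065089, 0.035503, 0.053254 (working shown to 6 dp, full precision carried).
D = 0.047337² + 0.059172² + 0.088757² + 0.023669² + 0.627219² + 0.065089² + 0.035503² + 0.053254² = 0.002241 + 0.003501 + 0.007878 + 0.000560 + 0.393404 + 0.004237 + 0.001260 + 0.002836 = 0.415917.
So 1/D = 2.40433, i.e. 2.404 to 3 decimal places.

2.404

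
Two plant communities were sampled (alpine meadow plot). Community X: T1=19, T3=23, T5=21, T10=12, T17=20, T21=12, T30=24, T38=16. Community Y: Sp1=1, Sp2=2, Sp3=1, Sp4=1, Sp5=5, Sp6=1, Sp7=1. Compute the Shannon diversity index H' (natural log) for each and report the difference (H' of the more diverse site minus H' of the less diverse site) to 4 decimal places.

0.3516

Community X: N=147, proportions 0.129252, 0.156463, 0.142857, 0.081633, 0.136054, 0.081633, 0.163265, 0.108844, giving H' = 2.050414 (working shown to 6 dp, full precision carried).
Community Y: N=12, proportions 0.083333, 0.166667, 0.083333, 0.083333, 0.416667, 0.083333, 0.083333, giving H' = 1.698783.
Difference = |2.050414 − 1.698783| = 0.351631, i.e. 0.3516 to 4 decimal places.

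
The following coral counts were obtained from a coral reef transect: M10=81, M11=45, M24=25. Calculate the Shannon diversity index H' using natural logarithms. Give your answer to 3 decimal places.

0.993

Total N = 81+45+25 = 151, so the proportions are 0.53642, 0.29801, 0.16556 (working shown to 5 dp, full precision carried).
Each pᵢ ln pᵢ term: 0.53642×(-0.62283)=-0.33410, 0.29801×(-1.21062)=-0.36078, 0.16556×(-1.79840)=-0.29775.
Sum = -0.99263, so H' = 0.993.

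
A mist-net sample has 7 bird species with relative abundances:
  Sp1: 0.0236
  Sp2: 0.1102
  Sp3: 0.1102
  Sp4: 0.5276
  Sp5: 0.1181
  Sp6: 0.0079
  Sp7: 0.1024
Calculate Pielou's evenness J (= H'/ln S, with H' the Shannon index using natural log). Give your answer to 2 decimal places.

0.74

H' = −Σ pᵢ ln pᵢ = −((-0.0884) + (-0.2430) + (-0.2430) + (-0.3374) + (-0.2523) + (-0.0382) + (-0.2334)) = 1.4357 (working shown to 4 dp, full precision carried).
With S = 7 species, ln S = 1.9459, so J = 1.4357/1.9459 = 0.7378, i.e. 0.74 to 2 decimal places.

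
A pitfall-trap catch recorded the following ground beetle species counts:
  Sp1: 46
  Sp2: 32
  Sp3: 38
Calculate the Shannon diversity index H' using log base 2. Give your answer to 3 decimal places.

Total N = 46+32+38 = 116, so the proportions are 0.39655, 0.27586, 0.32759 (working shown to 5 dp, full precision carried).
Each pᵢ log₂ pᵢ term: 0.39655×(-1.33442)=-0.52917, 0.27586×(-1.85798)=-0.51255, 0.32759×(-1.61005)=-0.52743.
Sum = -1.56914, so H' = 1.569.

1.569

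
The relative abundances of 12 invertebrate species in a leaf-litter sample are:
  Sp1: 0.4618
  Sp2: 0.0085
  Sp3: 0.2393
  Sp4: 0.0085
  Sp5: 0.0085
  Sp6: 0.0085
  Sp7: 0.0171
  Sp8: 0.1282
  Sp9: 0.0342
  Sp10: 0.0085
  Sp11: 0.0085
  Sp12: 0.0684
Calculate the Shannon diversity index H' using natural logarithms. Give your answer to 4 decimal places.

1.5740

Each pᵢ ln pᵢ term (working shown to 6 dp, full precision carried): 0.4618×(-0.772623)=-0.356797, 0.0085×(-4.767689)=-0.040525, 0.2393×(-1.430037)=-0.342208, 0.0085×(-4.767689)=-0.040525, 0.0085×(-4.767689)=-0.040525, 0.0085×(-4.767689)=-0.040525, 0.0171×(-4.068677)=-0.069574, 0.1282×(-2.054164)=-0.263344, 0.0342×(-3.375530)=-0.115443, 0.0085×(-4.767689)=-0.040525, 0.0085×(-4.767689)=-0.040525, 0.0684×(-2.682382)=-0.183475.
Sum = -1.573994, so H' = 1.5740.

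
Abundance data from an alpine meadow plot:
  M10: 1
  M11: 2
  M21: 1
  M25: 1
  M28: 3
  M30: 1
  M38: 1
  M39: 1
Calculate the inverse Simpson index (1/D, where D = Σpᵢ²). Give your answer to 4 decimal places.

Total N = 1+2+1+1+3+1+1+1 = 11, so the proportions are 0.09090909, 0.18181818, 0.09090909, 0.09090909, 0.27272727, 0.09090909, 0.09090909, 0.09090909 (working shown to 8 dp, full precision carried).
D = 0.09090909² + 0.18181818² + 0.09090909² + 0.09090909² + 0.27272727² + 0.09090909² + 0.09090909² + 0.09090909² = 0.00826446 + 0.03305785 + 0.00826446 + 0.00826446 + 0.07438017 + 0.00826446 + 0.00826446 + 0.00826446 = 0.15702479.
So 1/D = 6.368421, i.e. 6.3684 to 4 decimal places.

6.3684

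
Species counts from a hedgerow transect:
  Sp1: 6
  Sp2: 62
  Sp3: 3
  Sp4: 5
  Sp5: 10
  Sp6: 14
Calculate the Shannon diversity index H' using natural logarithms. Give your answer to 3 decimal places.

Total N = 6+62+3+5+10+14 = 100, so the proportions are 0.06, 0.62, 0.03, 0.05, 0.1, 0.14 (working shown to 5 dp, full precision carried).
Each pᵢ ln pᵢ term: 0.06×(-2.81341)=-0.16880, 0.62×(-0.47804)=-0.29638, 0.03×(-3.50656)=-0.10520, 0.05×(-2.99573)=-0.14979, 0.1×(-2.30259)=-0.23026, 0.14×(-1.96611)=-0.27526.
Sum = -1.22568, so H' = 1.226.

1.226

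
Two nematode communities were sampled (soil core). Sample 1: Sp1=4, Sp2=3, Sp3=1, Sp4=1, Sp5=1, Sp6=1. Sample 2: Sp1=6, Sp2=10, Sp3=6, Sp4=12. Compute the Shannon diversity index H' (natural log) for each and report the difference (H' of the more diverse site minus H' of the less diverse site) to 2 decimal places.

Sample 1: N=11, proportions 0.36364, 0.27273, 0.09091, 0.09091, 0.09091, 0.09091, giving H' = 1.59417 (working shown to 5 dp, full precision carried).
Sample 2: N=34, proportions 0.17647, 0.29412, 0.17647, 0.35294, giving H' = 1.33972.
Difference = |1.59417 − 1.33972| = 0.25445, i.e. 0.25 to 2 decimal places.

0.25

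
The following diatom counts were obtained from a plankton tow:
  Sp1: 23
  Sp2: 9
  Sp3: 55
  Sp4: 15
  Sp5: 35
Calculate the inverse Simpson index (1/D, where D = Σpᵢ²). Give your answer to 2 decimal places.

3.69

Total N = 23+9+55+15+35 = 137, so the proportions are 0.167883, 0.065693, 0.40146, 0.109489, 0.255474 (working shown to 6 dp, full precision carried).
D = 0.167883² + 0.065693² + 0.40146² + 0.109489² + 0.255474² = 0.028185 + 0.004316 + 0.161170 + 0.011988 + 0.065267 = 0.270925.
So 1/D = 3.6911, i.e. 3.69 to 2 decimal places.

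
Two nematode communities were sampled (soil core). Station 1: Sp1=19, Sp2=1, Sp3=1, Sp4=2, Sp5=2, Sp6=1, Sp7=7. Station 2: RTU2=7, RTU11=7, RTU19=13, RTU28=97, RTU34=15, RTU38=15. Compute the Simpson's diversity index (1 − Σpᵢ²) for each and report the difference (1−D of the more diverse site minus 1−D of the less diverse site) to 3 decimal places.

0.040

Station 1: N=33, proportions 0.57576, 0.0303, 0.0303, 0.06061, 0.06061, 0.0303, 0.21212, giving 1−D = 0.61341 (working shown to 5 dp, full precision carried).
Station 2: N=154, proportions 0.04545, 0.04545, 0.08442, 0.62987, 0.0974, 0.0974, giving 1−D = 0.57303.
Difference = |0.61341 − 0.57303| = 0.04038, i.e. 0.040 to 3 decimal places.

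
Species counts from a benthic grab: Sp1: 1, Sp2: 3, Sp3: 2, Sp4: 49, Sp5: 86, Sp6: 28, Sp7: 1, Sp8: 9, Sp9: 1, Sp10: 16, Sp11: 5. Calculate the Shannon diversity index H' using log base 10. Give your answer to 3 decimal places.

0.696

Total N = 1+3+2+49+86+28+1+9+1+16+5 = 201, so the proportions are 0.00498, 0.01493, 0.00995, 0.24378, 0.42786, 0.1393, 0.00498, 0.04478, 0.00498, 0.0796, 0.02488 (working shown to 5 dp, full precision carried).
Each pᵢ log₁₀ pᵢ term: 0.00498×(-2.30320)=-0.01146, 0.01493×(-1.82607)=-0.02725, 0.00995×(-2.00217)=-0.01992, 0.24378×(-0.61300)=-0.14944, 0.42786×(-0.36870)=-0.15775, 0.1393×(-0.85604)=-0.11925, 0.00498×(-2.30320)=-0.01146, 0.04478×(-1.34895)=-0.06040, 0.00498×(-2.30320)=-0.01146, 0.0796×(-1.09908)=-0.08749, 0.02488×(-1.60423)=-0.03991.
Sum = -0.69579, so H' = 0.696.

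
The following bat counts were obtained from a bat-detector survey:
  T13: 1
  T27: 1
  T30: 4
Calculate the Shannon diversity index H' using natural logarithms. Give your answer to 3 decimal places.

Total N = 1+1+4 = 6, so the proportions are 0.16667, 0.16667, 0.66667 (working shown to 5 dp, full precision carried).
Each pᵢ ln pᵢ term: 0.16667×(-1.79176)=-0.29863, 0.16667×(-1.79176)=-0.29863, 0.66667×(-0.40547)=-0.27031.
Sum = -0.86756, so H' = 0.868.

0.868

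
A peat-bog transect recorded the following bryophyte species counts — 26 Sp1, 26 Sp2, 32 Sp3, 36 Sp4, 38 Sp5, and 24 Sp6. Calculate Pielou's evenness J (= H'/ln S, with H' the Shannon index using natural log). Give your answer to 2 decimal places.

Total N = 26+26+32+36+38+24 = 182, so the proportions are 0.1429, 0.1429, 0.1758, 0.1978, 0.2088, 0.1319 (working shown to 4 dp, full precision carried).
H' = −Σ pᵢ ln pᵢ = −((-0.2780) + (-0.2780) + (-0.3056) + (-0.3205) + (-0.3271) + (-0.2672)) = 1.7764.
With S = 6 species, ln S = 1.7918, so J = 1.7764/1.7918 = 0.9914, i.e. 0.99 to 2 decimal places.

0.99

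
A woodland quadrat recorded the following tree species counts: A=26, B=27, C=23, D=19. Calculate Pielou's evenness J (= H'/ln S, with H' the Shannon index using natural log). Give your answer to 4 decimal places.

Total N = 26+27+23+19 = 95, so the proportions are 0.273684, 0.284211, 0.242105, 0.2 (working shown to 6 dp, full precision carried).
H' = −Σ pᵢ ln pᵢ = −((-0.354635) + (-0.357548) + (-0.343398) + (-0.321888)) = 1.377468.
With S = 4 species, ln S = 1.386294, so J = 1.377468/1.386294 = 0.993633, i.e. 0.9936 to 4 decimal places.

0.9936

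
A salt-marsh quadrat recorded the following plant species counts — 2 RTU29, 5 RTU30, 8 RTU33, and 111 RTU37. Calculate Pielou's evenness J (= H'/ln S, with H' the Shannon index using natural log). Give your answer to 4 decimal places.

Total N = 2+5+8+111 = 126, so the proportions are 0.015873, 0.039683, 0.063492, 0.880952 (working shown to 6 dp, full precision carried).
H' = −Σ pᵢ ln pᵢ = −((-0.065764) + (-0.128049) + (-0.175037) + (-0.111662)) = 0.480513.
With S = 4 species, ln S = 1.386294, so J = 0.480513/1.386294 = 0.346617, i.e. 0.3466 to 4 decimal places.

0.3466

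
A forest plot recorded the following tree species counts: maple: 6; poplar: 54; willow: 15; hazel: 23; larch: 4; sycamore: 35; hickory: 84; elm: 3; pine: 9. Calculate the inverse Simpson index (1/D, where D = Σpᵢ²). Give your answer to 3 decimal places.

Total N = 6+54+15+23+4+35+84+3+9 = 233, so the proportions are 0.0257511, 0.2317597, 0.0643777, 0.0987124, 0.0171674, 0.1502146, 0.360515, 0.0128755, 0.0386266 (working shown to 7 dp, full precision carried).
D = 0.0257511² + 0.2317597² + 0.0643777² + 0.0987124² + 0.0171674² + 0.1502146² + 0.360515² + 0.0128755² + 0.0386266² = 0.0006631 + 0.0537125 + 0.0041445 + 0.0097441 + 0.0002947 + 0.0225644 + 0.1299711 + 0.0001658 + 0.0014920 = 0.2227523.
So 1/D = 4.48929, i.e. 4.489 to 3 decimal places.

4.489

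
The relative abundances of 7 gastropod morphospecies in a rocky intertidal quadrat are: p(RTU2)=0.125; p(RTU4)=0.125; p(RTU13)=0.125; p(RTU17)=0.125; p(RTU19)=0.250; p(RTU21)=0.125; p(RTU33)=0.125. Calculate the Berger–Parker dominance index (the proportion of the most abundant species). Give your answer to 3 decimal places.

0.250

The largest proportion is 0.25, i.e. d = 0.250 to 3 decimal places.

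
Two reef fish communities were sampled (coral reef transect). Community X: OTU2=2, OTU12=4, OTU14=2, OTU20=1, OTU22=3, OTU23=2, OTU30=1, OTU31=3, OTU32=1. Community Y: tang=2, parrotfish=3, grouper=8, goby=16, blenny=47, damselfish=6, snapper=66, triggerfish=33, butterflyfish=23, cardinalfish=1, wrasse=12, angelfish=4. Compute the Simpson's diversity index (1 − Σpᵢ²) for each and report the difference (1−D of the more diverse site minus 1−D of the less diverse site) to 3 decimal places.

Community X: N=19, proportions 0.105263, 0.210526, 0.105263, 0.052632, 0.157895, 0.105263, 0.052632, 0.157895, 0.052632, giving 1−D = 0.864266 (working shown to 6 dp, full precision carried).
Community Y: N=221, proportions 0.00905, 0.013575, 0.036199, 0.072398, 0.21267, 0.027149, 0.298643, 0.149321, 0.104072, 0.004525, 0.054299, 0.0181, giving 1−D = 0.821605.
Difference = |0.864266 − 0.821605| = 0.042661, i.e. 0.043 to 3 decimal places.

0.043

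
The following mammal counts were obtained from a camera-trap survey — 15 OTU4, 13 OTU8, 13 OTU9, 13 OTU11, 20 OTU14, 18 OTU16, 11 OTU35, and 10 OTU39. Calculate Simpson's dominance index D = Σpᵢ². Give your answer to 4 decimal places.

Total N = 15+13+13+13+20+18+11+10 = 113, so the proportions are 0.132743, 0.115044, 0.115044, 0.115044, 0.176991, 0.159292, 0.097345, 0.088496 (working shown to 6 dp, full precision carried).
D = 0.132743² + 0.115044² + 0.115044² + 0.115044² + 0.176991² + 0.159292² + 0.097345² + 0.088496² = 0.017621 + 0.013235 + 0.013235 + 0.013235 + 0.031326 + 0.025374 + 0.009476 + 0.007831 = 0.131334.
To 4 decimal places, D = 0.1313.

0.1313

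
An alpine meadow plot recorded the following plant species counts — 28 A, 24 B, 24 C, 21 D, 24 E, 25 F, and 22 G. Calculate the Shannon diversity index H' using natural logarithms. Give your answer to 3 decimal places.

Total N = 28+24+24+21+24+25+22 = 168, so the proportions are 0.16667, 0.14286, 0.14286, 0.125, 0.14286, 0.14881, 0.13095 (working shown to 5 dp, full precision carried).
Each pᵢ ln pᵢ term: 0.16667×(-1.79176)=-0.29863, 0.14286×(-1.94591)=-0.27799, 0.14286×(-1.94591)=-0.27799, 0.125×(-2.07944)=-0.25993, 0.14286×(-1.94591)=-0.27799, 0.14881×(-1.90509)=-0.28350, 0.13095×(-2.03292)=-0.26622.
Sum = -1.94223, so H' = 1.942.

1.942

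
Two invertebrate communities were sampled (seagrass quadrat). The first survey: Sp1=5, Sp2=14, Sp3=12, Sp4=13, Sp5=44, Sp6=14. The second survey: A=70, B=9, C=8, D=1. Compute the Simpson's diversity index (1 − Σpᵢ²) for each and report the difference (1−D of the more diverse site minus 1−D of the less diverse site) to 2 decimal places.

The first survey: N=102, proportions 0.049, 0.1373, 0.1176, 0.1275, 0.4314, 0.1373, giving 1−D = 0.7438 (working shown to 4 dp, full precision carried).
The second survey: N=88, proportions 0.7955, 0.1023, 0.0909, 0.0114, giving 1−D = 0.3484.
Difference = |0.7438 − 0.3484| = 0.3954, i.e. 0.40 to 2 decimal places.

0.40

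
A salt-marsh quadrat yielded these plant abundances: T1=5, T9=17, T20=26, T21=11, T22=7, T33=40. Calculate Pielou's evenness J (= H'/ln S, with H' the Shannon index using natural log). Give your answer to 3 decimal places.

Total N = 5+17+26+11+7+40 = 106, so the proportions are 0.04717, 0.16038, 0.24528, 0.10377, 0.06604, 0.37736 (working shown to 5 dp, full precision carried).
H' = −Σ pᵢ ln pᵢ = −((-0.14406) + (-0.29353) + (-0.34471) + (-0.23510) + (-0.17946) + (-0.36776)) = 1.56461.
With S = 6 species, ln S = 1.79176, so J = 1.56461/1.79176 = 0.87323, i.e. 0.873 to 3 decimal places.

0.873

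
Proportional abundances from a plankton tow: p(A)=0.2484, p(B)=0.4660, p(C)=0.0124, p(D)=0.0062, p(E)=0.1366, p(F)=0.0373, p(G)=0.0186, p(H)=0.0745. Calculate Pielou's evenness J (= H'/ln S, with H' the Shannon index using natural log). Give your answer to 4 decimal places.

0.6973

H' = −Σ pᵢ ln pᵢ = −((-0.345950) + (-0.355823) + (-0.054437) + (-0.031516) + (-0.271929) + (-0.122671) + (-0.074113) + (-0.193473)) = 1.449913 (working shown to 6 dp, full precision carried).
With S = 8 species, ln S = 2.079442, so J = 1.449913/2.079442 = 0.697261, i.e. 0.6973 to 4 decimal places.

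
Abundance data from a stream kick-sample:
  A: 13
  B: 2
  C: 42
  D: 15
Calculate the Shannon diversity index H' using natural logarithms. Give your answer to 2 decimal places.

1.05

Total N = 13+2+42+15 = 72, so the proportions are 0.1806, 0.0278, 0.5833, 0.2083 (working shown to 4 dp, full precision carried).
Each pᵢ ln pᵢ term: 0.1806×(-1.7117)=-0.3091, 0.0278×(-3.5835)=-0.0995, 0.5833×(-0.5390)=-0.3144, 0.2083×(-1.5686)=-0.3268.
Sum = -1.0498, so H' = 1.05.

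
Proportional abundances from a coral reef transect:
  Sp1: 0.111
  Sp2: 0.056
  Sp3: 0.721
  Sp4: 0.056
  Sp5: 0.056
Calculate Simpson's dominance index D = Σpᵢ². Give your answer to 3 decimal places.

0.542

D = 0.111² + 0.056² + 0.721² + 0.056² + 0.056² = 0.01232 + 0.00314 + 0.51984 + 0.00314 + 0.00314 = 0.54157 (working shown to 5 dp, full precision carried).
To 3 decimal places, D = 0.542.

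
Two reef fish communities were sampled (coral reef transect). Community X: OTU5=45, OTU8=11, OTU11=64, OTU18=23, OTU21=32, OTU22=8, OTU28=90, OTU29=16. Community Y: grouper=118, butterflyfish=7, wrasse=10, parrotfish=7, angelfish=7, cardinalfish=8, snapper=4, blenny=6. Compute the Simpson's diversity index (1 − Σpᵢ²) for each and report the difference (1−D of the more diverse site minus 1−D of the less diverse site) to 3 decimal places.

0.318

Community X: N=289, proportions 0.15571, 0.03806, 0.22145, 0.07958, 0.11073, 0.02768, 0.31142, 0.05536, giving 1−D = 0.80586 (working shown to 5 dp, full precision carried).
Community Y: N=167, proportions 0.70659, 0.04192, 0.05988, 0.04192, 0.04192, 0.0479, 0.02395, 0.03593, giving 1−D = 0.48772.
Difference = |0.80586 − 0.48772| = 0.31814, i.e. 0.318 to 3 decimal places.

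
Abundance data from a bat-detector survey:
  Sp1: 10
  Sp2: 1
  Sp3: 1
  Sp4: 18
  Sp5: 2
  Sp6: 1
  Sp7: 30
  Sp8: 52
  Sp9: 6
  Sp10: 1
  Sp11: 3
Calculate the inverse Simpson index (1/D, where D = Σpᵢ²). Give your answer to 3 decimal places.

Total N = 10+1+1+18+2+1+30+52+6+1+3 = 125, so the proportions are 0.08, 0.008, 0.008, 0.144, 0.016, 0.008, 0.24, 0.416, 0.048, 0.008, 0.024 (working shown to 7 dp, full precision carried).
D = 0.08² + 0.008² + 0.008² + 0.144² + 0.016² + 0.008² + 0.24² + 0.416² + 0.048² + 0.008² + 0.024² = 0.0064000 + 0.0000640 + 0.0000640 + 0.0207360 + 0.0002560 + 0.0000640 + 0.0576000 + 0.1730560 + 0.0023040 + 0.0000640 + 0.0005760 = 0.2611840.
So 1/D = 3.82872, i.e. 3.829 to 3 decimal places.

3.829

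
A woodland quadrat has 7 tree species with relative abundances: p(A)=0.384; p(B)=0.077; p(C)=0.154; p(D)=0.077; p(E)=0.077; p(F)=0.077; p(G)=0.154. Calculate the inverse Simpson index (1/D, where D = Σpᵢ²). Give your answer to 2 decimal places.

4.57

D = 0.384² + 0.077² + 0.154² + 0.077² + 0.077² + 0.077² + 0.154² = 0.147456 + 0.005929 + 0.023716 + 0.005929 + 0.005929 + 0.005929 + 0.023716 = 0.218604 (working shown to 6 dp, full precision carried).
So 1/D = 4.5745, i.e. 4.57 to 2 decimal places.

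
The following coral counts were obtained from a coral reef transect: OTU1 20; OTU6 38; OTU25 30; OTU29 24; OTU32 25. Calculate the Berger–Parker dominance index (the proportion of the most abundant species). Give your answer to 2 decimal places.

0.28

Total N = 20+38+30+24+25 = 137, so the proportions are 0.146, 0.2774, 0.219, 0.1752, 0.1825 (working shown to 4 dp, full precision carried).
The largest proportion is 0.2774, i.e. d = 0.28 to 2 decimal places.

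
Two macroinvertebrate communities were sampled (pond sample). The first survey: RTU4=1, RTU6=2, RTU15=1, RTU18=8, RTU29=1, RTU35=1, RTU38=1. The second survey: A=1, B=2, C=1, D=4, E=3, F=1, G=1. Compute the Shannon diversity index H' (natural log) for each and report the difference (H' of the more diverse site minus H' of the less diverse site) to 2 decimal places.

0.27

The first survey: N=15, proportions 0.0667, 0.1333, 0.0667, 0.5333, 0.0667, 0.0667, 0.0667, giving H' = 1.5066 (working shown to 4 dp, full precision carried).
The second survey: N=13, proportions 0.0769, 0.1538, 0.0769, 0.3077, 0.2308, 0.0769, 0.0769, giving H' = 1.7782.
Difference = |1.5066 − 1.7782| = 0.2716, i.e. 0.27 to 2 decimal places.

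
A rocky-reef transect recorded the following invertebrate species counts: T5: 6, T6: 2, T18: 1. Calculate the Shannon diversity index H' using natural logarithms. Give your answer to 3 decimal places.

0.849

Total N = 6+2+1 = 9, so the proportions are 0.66667, 0.22222, 0.11111 (working shown to 5 dp, full precision carried).
Each pᵢ ln pᵢ term: 0.66667×(-0.40547)=-0.27031, 0.22222×(-1.50408)=-0.33424, 0.11111×(-2.19722)=-0.24414.
Sum = -0.84869, so H' = 0.849.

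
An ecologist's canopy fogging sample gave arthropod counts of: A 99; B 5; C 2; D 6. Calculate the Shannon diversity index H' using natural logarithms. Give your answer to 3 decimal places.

Total N = 99+5+2+6 = 112, so the proportions are 0.88393, 0.04464, 0.01786, 0.05357 (working shown to 5 dp, full precision carried).
Each pᵢ ln pᵢ term: 0.88393×(-0.12338)=-0.10906, 0.04464×(-3.10906)=-0.13880, 0.01786×(-4.02535)=-0.07188, 0.05357×(-2.92674)=-0.15679.
Sum = -0.47653, so H' = 0.477.

0.477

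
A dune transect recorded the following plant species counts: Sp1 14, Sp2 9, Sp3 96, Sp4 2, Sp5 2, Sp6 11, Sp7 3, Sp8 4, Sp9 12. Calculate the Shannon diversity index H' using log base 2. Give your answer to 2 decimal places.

Total N = 14+9+96+2+2+11+3+4+12 = 153, so the proportions are 0.0915, 0.0588, 0.6275, 0.0131, 0.0131, 0.0719, 0.0196, 0.0261, 0.0784 (working shown to 4 dp, full precision carried).
Each pᵢ log₂ pᵢ term: 0.0915×(-3.4500)=-0.3157, 0.0588×(-4.0875)=-0.2404, 0.6275×(-0.6724)=-0.4219, 0.0131×(-6.2574)=-0.0818, 0.0131×(-6.2574)=-0.0818, 0.0719×(-3.7980)=-0.2731, 0.0196×(-5.6724)=-0.1112, 0.0261×(-5.2574)=-0.1374, 0.0784×(-3.6724)=-0.2880.
Sum = -1.9514, so H' = 1.95.

1.95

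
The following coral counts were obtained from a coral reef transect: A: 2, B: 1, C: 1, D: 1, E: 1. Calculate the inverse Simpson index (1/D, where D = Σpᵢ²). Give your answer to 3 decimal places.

4.500

Total N = 2+1+1+1+1 = 6, so the proportions are 0.3333333, 0.1666667, 0.1666667, 0.1666667, 0.1666667 (working shown to 7 dp, full precision carried).
D = 0.3333333² + 0.1666667² + 0.1666667² + 0.1666667² + 0.1666667² = 0.1111111 + 0.0277778 + 0.0277778 + 0.0277778 + 0.0277778 = 0.2222222.
So 1/D = 4.50000, i.e. 4.500 to 3 decimal places.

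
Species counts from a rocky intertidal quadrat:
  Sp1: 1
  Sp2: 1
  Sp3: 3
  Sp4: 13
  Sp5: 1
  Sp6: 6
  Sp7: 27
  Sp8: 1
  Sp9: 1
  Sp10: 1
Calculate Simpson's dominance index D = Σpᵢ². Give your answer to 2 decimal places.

0.31

Total N = 1+1+3+13+1+6+27+1+1+1 = 55, so the proportions are 0.0182, 0.0182, 0.0545, 0.2364, 0.0182, 0.1091, 0.4909, 0.0182, 0.0182, 0.0182 (working shown to 4 dp, full precision carried).
D = 0.0182² + 0.0182² + 0.0545² + 0.2364² + 0.0182² + 0.1091² + 0.4909² + 0.0182² + 0.0182² + 0.0182² = 0.0003 + 0.0003 + 0.0030 + 0.0559 + 0.0003 + 0.0119 + 0.2410 + 0.0003 + 0.0003 + 0.0003 = 0.3137.
To 2 decimal places, D = 0.31.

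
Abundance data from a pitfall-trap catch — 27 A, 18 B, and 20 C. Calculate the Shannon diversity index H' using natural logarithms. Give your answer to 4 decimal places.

Total N = 27+18+20 = 65, so the proportions are 0.415385, 0.276923, 0.307692 (working shown to 6 dp, full precision carried).
Each pᵢ ln pᵢ term: 0.415385×(-0.878550)=-0.364936, 0.276923×(-1.284016)=-0.355574, 0.307692×(-1.178655)=-0.362663.
Sum = -1.083173, so H' = 1.0832.

1.0832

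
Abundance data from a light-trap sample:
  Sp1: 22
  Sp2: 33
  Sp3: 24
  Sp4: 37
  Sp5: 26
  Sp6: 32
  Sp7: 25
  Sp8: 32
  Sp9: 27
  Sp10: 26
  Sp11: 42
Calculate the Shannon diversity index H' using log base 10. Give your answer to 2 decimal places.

1.03

Total N = 22+33+24+37+26+32+25+32+27+26+42 = 326, so the proportions are 0.0675, 0.1012, 0.0736, 0.1135, 0.0798, 0.0982, 0.0767, 0.0982, 0.0828, 0.0798, 0.1288 (working shown to 4 dp, full precision carried).
Each pᵢ log₁₀ pᵢ term: 0.0675×(-1.1708)=-0.0790, 0.1012×(-0.9947)=-0.1007, 0.0736×(-1.1330)=-0.0834, 0.1135×(-0.9450)=-0.1073, 0.0798×(-1.0982)=-0.0876, 0.0982×(-1.0081)=-0.0990, 0.0767×(-1.1153)=-0.0855, 0.0982×(-1.0081)=-0.0990, 0.0828×(-1.0819)=-0.0896, 0.0798×(-1.0982)=-0.0876, 0.1288×(-0.8900)=-0.1147.
Sum = -1.0332, so H' = 1.03.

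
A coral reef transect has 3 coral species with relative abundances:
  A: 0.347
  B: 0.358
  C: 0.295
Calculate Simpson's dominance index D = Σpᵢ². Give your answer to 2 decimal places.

0.34

D = 0.347² + 0.358² + 0.295² = 0.1204 + 0.1282 + 0.0870 = 0.3356 (working shown to 4 dp, full precision carried).
To 2 decimal places, D = 0.34.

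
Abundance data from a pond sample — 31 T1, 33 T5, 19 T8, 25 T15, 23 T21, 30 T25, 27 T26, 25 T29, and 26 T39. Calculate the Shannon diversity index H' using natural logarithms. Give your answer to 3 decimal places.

Total N = 31+33+19+25+23+30+27+25+26 = 239, so the proportions are 0.12971, 0.13808, 0.0795, 0.1046, 0.09623, 0.12552, 0.11297, 0.1046, 0.10879 (working shown to 5 dp, full precision carried).
Each pᵢ ln pᵢ term: 0.12971×(-2.04248)=-0.26492, 0.13808×(-1.97996)=-0.27338, 0.0795×(-2.53202)=-0.20129, 0.1046×(-2.25759)=-0.23615, 0.09623×(-2.34097)=-0.22528, 0.12552×(-2.07527)=-0.26049, 0.11297×(-2.18063)=-0.24635, 0.1046×(-2.25759)=-0.23615, 0.10879×(-2.21837)=-0.24133.
Sum = -2.18535, so H' = 2.185.

2.185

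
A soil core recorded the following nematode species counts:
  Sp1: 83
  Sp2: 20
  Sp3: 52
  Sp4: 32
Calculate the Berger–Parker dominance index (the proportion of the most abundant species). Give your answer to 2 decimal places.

0.44

Total N = 83+20+52+32 = 187, so the proportions are 0.4439, 0.107, 0.2781, 0.1711 (working shown to 4 dp, full precision carried).
The largest proportion is 0.4439, i.e. d = 0.44 to 2 decimal places.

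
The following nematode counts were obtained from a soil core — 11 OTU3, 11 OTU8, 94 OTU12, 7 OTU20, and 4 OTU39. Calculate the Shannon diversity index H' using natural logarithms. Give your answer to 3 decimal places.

Total N = 11+11+94+7+4 = 127, so the proportions are 0.08661, 0.08661, 0.74016, 0.05512, 0.0315 (working shown to 5 dp, full precision carried).
Each pᵢ ln pᵢ term: 0.08661×(-2.44629)=-0.21188, 0.08661×(-2.44629)=-0.21188, 0.74016×(-0.30089)=-0.22271, 0.05512×(-2.89828)=-0.15975, 0.0315×(-3.45789)=-0.10891.
Sum = -0.91513, so H' = 0.915.

0.915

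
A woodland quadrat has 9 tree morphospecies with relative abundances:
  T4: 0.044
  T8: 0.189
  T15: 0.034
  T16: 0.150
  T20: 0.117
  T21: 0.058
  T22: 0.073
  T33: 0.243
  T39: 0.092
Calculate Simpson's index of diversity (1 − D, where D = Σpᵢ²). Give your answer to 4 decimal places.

0.8488

D = 0.044² + 0.189² + 0.034² + 0.15² + 0.117² + 0.058² + 0.073² + 0.243² + 0.092² = 0.001936 + 0.035721 + 0.001156 + 0.022500 + 0.013689 + 0.003364 + 0.005329 + 0.059049 + 0.008464 = 0.151208 (working shown to 6 dp, full precision carried).
So 1 − D = 0.848792, i.e. 0.8488 to 4 decimal places.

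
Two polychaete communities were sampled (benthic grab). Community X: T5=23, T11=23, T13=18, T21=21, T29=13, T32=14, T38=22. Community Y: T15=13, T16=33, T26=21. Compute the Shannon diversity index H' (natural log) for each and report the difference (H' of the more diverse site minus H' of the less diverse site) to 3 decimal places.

0.893

Community X: N=134, proportions 0.171642, 0.171642, 0.134328, 0.156716, 0.097015, 0.104478, 0.164179, giving H' = 1.924045 (working shown to 6 dp, full precision carried).
Community Y: N=67, proportions 0.19403, 0.492537, 0.313433, giving H' = 1.030602.
Difference = |1.924045 − 1.030602| = 0.893443, i.e. 0.893 to 3 decimal places.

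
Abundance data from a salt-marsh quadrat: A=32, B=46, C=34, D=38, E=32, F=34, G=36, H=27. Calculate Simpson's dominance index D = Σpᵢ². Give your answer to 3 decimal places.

0.128

Total N = 32+46+34+38+32+34+36+27 = 279, so the proportions are 0.1147, 0.16487, 0.12186, 0.1362, 0.1147, 0.12186, 0.12903, 0.09677 (working shown to 5 dp, full precision carried).
D = 0.1147² + 0.16487² + 0.12186² + 0.1362² + 0.1147² + 0.12186² + 0.12903² + 0.09677² = 0.01316 + 0.02718 + 0.01485 + 0.01855 + 0.01316 + 0.01485 + 0.01665 + 0.00937 = 0.12776.
To 3 decimal places, D = 0.128.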